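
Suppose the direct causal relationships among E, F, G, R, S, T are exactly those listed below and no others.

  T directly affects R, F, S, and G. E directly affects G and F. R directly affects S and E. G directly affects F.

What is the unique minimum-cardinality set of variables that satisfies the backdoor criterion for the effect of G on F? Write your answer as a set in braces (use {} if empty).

{E, T}

Variables eligible for adjustment (non-descendants of G, excluding G and F): {E, R, S, T}.
Backdoor paths from G to F:
  P1: G <- T -> R -> E -> F
  P2: G <- T -> F
  P3: G <- T -> S <- R -> E -> F
  P4: G <- E <- R <- T -> F
  P5: G <- E <- R -> S <- T -> F
  P6: G <- E -> F
The empty set is not sufficient: P1 (G <- T -> R -> E -> F) has no collider blocking it and no conditioned non-collider, so it is open.
Try {E, T}:
  P1: blocked at fork node T ∈ conditioning set.
  P2: blocked at fork node T ∈ conditioning set.
  P3: blocked at fork node T ∈ conditioning set.
  P4: blocked at chain node E ∈ conditioning set.
  P5: blocked at chain node E ∈ conditioning set.
  P6: blocked at fork node E ∈ conditioning set.
{E, T} contains no descendant of G and blocks every backdoor path.
Every element of {E, T} is needed (dropping E leaves P6 open; dropping T leaves P2 open), so no proper subset is valid.
Among all size-2 subsets of the eligible variables, only {E, T} blocks every backdoor path, so it is the unique smallest valid adjustment set.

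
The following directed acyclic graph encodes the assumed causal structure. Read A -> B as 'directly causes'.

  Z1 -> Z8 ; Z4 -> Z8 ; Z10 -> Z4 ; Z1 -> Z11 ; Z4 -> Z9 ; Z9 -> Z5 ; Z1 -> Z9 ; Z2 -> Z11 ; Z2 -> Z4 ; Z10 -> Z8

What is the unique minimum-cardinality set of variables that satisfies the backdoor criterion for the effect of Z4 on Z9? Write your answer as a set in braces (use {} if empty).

Variables eligible for adjustment (non-descendants of Z4, excluding Z4 and Z9): {Z1, Z10, Z11, Z2}.
Backdoor paths from Z4 to Z9:
  P1: Z4 <- Z2 -> Z11 <- Z1 -> Z9
  P2: Z4 <- Z10 -> Z8 <- Z1 -> Z9
Each backdoor path contains an unconditioned collider, so every path is already blocked with the empty conditioning set:
  P1: blocked at collider Z11 (neither it nor any descendant is in the conditioning set).
  P2: blocked at collider Z8 (neither it nor any descendant is in the conditioning set).
The empty set is therefore the unique smallest valid set.

{}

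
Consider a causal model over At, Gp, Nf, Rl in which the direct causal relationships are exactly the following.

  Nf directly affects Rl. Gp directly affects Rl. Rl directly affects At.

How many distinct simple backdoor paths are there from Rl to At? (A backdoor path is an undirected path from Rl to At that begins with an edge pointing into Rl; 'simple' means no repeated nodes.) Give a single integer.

A backdoor path from Rl to At is any simple undirected path whose first edge points into Rl (i.e. leaves Rl via a parent).
Parents of Rl: {Gp, Nf}.
No simple path from any parent of Rl reaches At without revisiting Rl, so there are no backdoor paths.

0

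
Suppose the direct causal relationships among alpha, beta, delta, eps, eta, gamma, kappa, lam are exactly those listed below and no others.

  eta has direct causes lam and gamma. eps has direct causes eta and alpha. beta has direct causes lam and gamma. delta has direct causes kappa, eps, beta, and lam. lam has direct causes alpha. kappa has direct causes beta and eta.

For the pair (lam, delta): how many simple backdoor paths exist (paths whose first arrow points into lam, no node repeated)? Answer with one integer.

5

A backdoor path from lam to delta is any simple undirected path whose first edge points into lam (i.e. leaves lam via a parent).
Parents of lam: {alpha}.
Enumerating:
  P1: lam <- alpha -> eps <- eta <- gamma -> beta -> kappa -> delta
  P2: lam <- alpha -> eps <- eta <- gamma -> beta -> delta
  P3: lam <- alpha -> eps <- eta -> kappa <- beta -> delta
  P4: lam <- alpha -> eps <- eta -> kappa -> delta
  P5: lam <- alpha -> eps -> delta
That exhausts the simple backdoor paths. Count: 5.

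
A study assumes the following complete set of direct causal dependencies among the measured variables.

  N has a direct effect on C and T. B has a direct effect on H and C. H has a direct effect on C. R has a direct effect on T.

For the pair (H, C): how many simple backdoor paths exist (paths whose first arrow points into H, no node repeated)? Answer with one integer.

1

A backdoor path from H to C is any simple undirected path whose first edge points into H (i.e. leaves H via a parent).
Parents of H: {B}.
Enumerating:
  P1: H <- B -> C
That exhausts the simple backdoor paths. Count: 1.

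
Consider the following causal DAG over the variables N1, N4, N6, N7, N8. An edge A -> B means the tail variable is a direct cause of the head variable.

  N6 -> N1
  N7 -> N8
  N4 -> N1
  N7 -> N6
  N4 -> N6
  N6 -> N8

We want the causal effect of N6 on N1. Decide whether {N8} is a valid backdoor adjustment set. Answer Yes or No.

No

Backdoor paths from N6 to N1 (paths whose first edge points into N6):
  P1: N6 <- N4 -> N1
Condition 1 (no descendant of N6 in the set): FAILS — N8 is a descendant of N6.
Condition 2 (every backdoor path blocked by {N8}):
  P1: open — no interior node is in the conditioning set.
{N8} does not satisfy the backdoor criterion.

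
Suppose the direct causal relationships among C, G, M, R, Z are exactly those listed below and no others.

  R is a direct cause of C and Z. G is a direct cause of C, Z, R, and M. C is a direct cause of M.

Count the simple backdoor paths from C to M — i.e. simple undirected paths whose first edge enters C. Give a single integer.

A backdoor path from C to M is any simple undirected path whose first edge points into C (i.e. leaves C via a parent).
Parents of C: {G, R}.
Enumerating:
  P1: C <- G -> M
  P2: C <- R <- G -> M
  P3: C <- R -> Z <- G -> M
That exhausts the simple backdoor paths. Count: 3.

3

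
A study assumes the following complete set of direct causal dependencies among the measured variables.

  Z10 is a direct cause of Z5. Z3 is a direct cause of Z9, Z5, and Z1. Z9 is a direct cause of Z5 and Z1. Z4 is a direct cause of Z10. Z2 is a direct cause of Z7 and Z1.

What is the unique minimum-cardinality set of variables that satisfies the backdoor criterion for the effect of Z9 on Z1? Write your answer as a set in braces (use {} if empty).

{Z3}

Variables eligible for adjustment (non-descendants of Z9, excluding Z9 and Z1): {Z10, Z2, Z3, Z4, Z7}.
Backdoor paths from Z9 to Z1:
  P1: Z9 <- Z3 -> Z1
The empty set is not sufficient: P1 (Z9 <- Z3 -> Z1) has no collider blocking it and no conditioned non-collider, so it is open.
Try {Z3}:
  P1: blocked at fork node Z3 ∈ conditioning set.
{Z3} contains no descendant of Z9 and blocks every backdoor path.
No other singleton works — e.g. {Z4} leaves P1 open — so {Z3} is the unique smallest valid adjustment set.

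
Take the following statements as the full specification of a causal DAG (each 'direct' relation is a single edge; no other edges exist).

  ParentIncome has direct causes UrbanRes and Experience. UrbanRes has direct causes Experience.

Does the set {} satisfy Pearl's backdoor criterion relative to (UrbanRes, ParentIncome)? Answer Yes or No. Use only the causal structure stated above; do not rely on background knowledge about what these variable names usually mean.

Backdoor paths from UrbanRes to ParentIncome (paths whose first edge points into UrbanRes):
  P1: UrbanRes <- Experience -> ParentIncome
Condition 1 (no descendant of UrbanRes in the set): holds — descendants of UrbanRes are {ParentIncome}; none are in {}.
Condition 2 (every backdoor path blocked by {}):
  P1: open — no interior node is in the conditioning set.
{} does not satisfy the backdoor criterion.

No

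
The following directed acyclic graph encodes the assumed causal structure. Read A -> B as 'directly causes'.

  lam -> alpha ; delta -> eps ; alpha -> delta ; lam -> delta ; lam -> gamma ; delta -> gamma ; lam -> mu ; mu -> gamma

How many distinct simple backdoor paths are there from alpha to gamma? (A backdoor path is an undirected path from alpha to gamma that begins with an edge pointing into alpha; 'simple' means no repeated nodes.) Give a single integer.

3

A backdoor path from alpha to gamma is any simple undirected path whose first edge points into alpha (i.e. leaves alpha via a parent).
Parents of alpha: {lam}.
Enumerating:
  P1: alpha <- lam -> delta -> gamma
  P2: alpha <- lam -> mu -> gamma
  P3: alpha <- lam -> gamma
That exhausts the simple backdoor paths. Count: 3.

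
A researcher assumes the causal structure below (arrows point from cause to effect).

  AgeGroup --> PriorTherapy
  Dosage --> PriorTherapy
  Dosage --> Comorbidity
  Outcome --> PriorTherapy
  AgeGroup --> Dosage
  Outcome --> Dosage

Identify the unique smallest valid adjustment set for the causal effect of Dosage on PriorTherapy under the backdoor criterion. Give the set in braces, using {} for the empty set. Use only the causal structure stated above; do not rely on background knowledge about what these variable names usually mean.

Variables eligible for adjustment (non-descendants of Dosage, excluding Dosage and PriorTherapy): {AgeGroup, Outcome}.
Backdoor paths from Dosage to PriorTherapy:
  P1: Dosage <- AgeGroup -> PriorTherapy
  P2: Dosage <- Outcome -> PriorTherapy
The empty set is not sufficient: P1 (Dosage <- AgeGroup -> PriorTherapy) has no collider blocking it and no conditioned non-collider, so it is open.
Try {AgeGroup, Outcome}:
  P1: blocked at fork node AgeGroup ∈ conditioning set.
  P2: blocked at fork node Outcome ∈ conditioning set.
{AgeGroup, Outcome} contains no descendant of Dosage and blocks every backdoor path.
Every element of {AgeGroup, Outcome} is needed (dropping AgeGroup leaves P1 open; dropping Outcome leaves P2 open), so no proper subset is valid.
Among all size-2 subsets of the eligible variables, only {AgeGroup, Outcome} blocks every backdoor path, so it is the unique smallest valid adjustment set.

{AgeGroup, Outcome}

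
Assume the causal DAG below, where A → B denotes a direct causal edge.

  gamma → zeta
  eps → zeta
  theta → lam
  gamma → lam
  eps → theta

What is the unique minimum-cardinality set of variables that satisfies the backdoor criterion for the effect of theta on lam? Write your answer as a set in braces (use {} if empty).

Variables eligible for adjustment (non-descendants of theta, excluding theta and lam): {eps, gamma, zeta}.
Backdoor paths from theta to lam:
  P1: theta <- eps -> zeta <- gamma -> lam
Each backdoor path contains an unconditioned collider, so every path is already blocked with the empty conditioning set:
  P1: blocked at collider zeta (neither it nor any descendant is in the conditioning set).
The empty set is therefore the unique smallest valid set.

{}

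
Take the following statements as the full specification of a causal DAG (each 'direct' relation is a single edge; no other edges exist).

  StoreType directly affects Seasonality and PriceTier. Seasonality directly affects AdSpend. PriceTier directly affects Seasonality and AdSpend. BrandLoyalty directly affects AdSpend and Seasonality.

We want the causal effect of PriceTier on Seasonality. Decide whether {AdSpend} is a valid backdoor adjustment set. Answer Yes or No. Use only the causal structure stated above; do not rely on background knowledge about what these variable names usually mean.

No

Backdoor paths from PriceTier to Seasonality (paths whose first edge points into PriceTier):
  P1: PriceTier <- StoreType -> Seasonality
Condition 1 (no descendant of PriceTier in the set): FAILS — AdSpend is a descendant of PriceTier.
Condition 2 (every backdoor path blocked by {AdSpend}):
  P1: open — no interior node is in the conditioning set.
{AdSpend} does not satisfy the backdoor criterion.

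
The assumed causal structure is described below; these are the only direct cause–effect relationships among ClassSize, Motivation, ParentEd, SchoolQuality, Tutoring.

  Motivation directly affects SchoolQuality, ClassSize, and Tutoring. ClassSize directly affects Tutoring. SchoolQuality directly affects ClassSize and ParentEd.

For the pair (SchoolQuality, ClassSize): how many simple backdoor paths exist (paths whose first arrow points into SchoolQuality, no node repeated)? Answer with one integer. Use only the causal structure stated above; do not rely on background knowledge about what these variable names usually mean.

2

A backdoor path from SchoolQuality to ClassSize is any simple undirected path whose first edge points into SchoolQuality (i.e. leaves SchoolQuality via a parent).
Parents of SchoolQuality: {Motivation}.
Enumerating:
  P1: SchoolQuality <- Motivation -> ClassSize
  P2: SchoolQuality <- Motivation -> Tutoring <- ClassSize
That exhausts the simple backdoor paths. Count: 2.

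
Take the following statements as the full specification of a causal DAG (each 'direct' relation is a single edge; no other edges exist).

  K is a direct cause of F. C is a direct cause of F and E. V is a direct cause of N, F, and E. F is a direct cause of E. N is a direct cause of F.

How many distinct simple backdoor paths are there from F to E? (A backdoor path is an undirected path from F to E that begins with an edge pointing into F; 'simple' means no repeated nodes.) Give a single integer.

3

A backdoor path from F to E is any simple undirected path whose first edge points into F (i.e. leaves F via a parent).
Parents of F: {C, K, N, V}.
Enumerating:
  P1: F <- V -> E
  P2: F <- N <- V -> E
  P3: F <- C -> E
That exhausts the simple backdoor paths. Count: 3.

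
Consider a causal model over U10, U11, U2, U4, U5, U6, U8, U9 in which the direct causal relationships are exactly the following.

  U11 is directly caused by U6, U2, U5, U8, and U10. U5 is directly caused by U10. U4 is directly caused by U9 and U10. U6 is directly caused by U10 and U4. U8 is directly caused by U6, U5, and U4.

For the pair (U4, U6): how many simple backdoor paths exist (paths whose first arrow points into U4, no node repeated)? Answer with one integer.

8

A backdoor path from U4 to U6 is any simple undirected path whose first edge points into U4 (i.e. leaves U4 via a parent).
Parents of U4: {U10, U9}.
Enumerating:
  P1: U4 <- U10 -> U5 -> U8 <- U6
  P2: U4 <- U10 -> U5 -> U8 -> U11 <- U6
  P3: U4 <- U10 -> U5 -> U11 <- U6
  P4: U4 <- U10 -> U5 -> U11 <- U8 <- U6
  P5: U4 <- U10 -> U6
  P6: U4 <- U10 -> U11 <- U5 -> U8 <- U6
  P7: U4 <- U10 -> U11 <- U6
  P8: U4 <- U10 -> U11 <- U8 <- U6
That exhausts the simple backdoor paths. Count: 8.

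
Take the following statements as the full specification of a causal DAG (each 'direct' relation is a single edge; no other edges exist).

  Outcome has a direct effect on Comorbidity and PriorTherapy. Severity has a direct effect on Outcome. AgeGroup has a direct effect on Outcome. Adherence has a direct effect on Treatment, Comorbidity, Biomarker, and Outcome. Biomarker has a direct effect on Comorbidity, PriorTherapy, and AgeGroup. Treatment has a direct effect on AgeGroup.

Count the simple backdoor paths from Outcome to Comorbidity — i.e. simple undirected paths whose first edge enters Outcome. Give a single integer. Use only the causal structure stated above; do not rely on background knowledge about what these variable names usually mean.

A backdoor path from Outcome to Comorbidity is any simple undirected path whose first edge points into Outcome (i.e. leaves Outcome via a parent).
Parents of Outcome: {Adherence, AgeGroup, Severity}.
Enumerating:
  P1: Outcome <- Adherence -> Treatment -> AgeGroup <- Biomarker -> Comorbidity
  P2: Outcome <- Adherence -> Biomarker -> Comorbidity
  P3: Outcome <- Adherence -> Comorbidity
  P4: Outcome <- AgeGroup <- Treatment <- Adherence -> Biomarker -> Comorbidity
  P5: Outcome <- AgeGroup <- Treatment <- Adherence -> Comorbidity
  P6: Outcome <- AgeGroup <- Biomarker <- Adherence -> Comorbidity
  P7: Outcome <- AgeGroup <- Biomarker -> Comorbidity
That exhausts the simple backdoor paths. Count: 7.

7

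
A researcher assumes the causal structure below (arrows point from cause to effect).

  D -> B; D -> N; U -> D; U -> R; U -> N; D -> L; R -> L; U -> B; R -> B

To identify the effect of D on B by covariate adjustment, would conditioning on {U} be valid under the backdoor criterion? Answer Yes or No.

Backdoor paths from D to B (paths whose first edge points into D):
  P1: D <- U -> R -> B
  P2: D <- U -> B
Condition 1 (no descendant of D in the set): holds — descendants of D are {B, L, N}; none are in {U}.
Condition 2 (every backdoor path blocked by {U}):
  P1: blocked at fork node U ∈ conditioning set.
  P2: blocked at fork node U ∈ conditioning set.
{U} satisfies the backdoor criterion.

Yes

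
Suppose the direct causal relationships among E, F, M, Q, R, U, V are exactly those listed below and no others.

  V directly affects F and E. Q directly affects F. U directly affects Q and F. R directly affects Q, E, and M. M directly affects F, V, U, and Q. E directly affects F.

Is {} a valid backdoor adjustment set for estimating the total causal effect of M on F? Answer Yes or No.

No

Backdoor paths from M to F (paths whose first edge points into M):
  P1: M <- R -> Q <- U -> F
  P2: M <- R -> Q -> F
  P3: M <- R -> E <- V -> F
  P4: M <- R -> E -> F
Condition 1 (no descendant of M in the set): holds — descendants of M are {E, F, Q, U, V}; none are in {}.
Condition 2 (every backdoor path blocked by {}):
  P1: blocked at collider Q (neither it nor any descendant is in the conditioning set).
  P2: open — no interior node is in the conditioning set.
  P3: blocked at collider E (neither it nor any descendant is in the conditioning set).
  P4: open — no interior node is in the conditioning set.
{} does not satisfy the backdoor criterion.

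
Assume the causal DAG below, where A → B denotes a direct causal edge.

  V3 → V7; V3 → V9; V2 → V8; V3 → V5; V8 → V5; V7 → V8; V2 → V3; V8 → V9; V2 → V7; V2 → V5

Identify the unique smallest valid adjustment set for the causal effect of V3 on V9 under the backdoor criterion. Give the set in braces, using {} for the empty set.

{V2}

Variables eligible for adjustment (non-descendants of V3, excluding V3 and V9): {V2}.
Backdoor paths from V3 to V9:
  P1: V3 <- V2 -> V7 -> V8 -> V9
  P2: V3 <- V2 -> V8 -> V9
  P3: V3 <- V2 -> V5 <- V8 -> V9
The empty set is not sufficient: P1 (V3 <- V2 -> V7 -> V8 -> V9) has no collider blocking it and no conditioned non-collider, so it is open.
Try {V2}:
  P1: blocked at fork node V2 ∈ conditioning set.
  P2: blocked at fork node V2 ∈ conditioning set.
  P3: blocked at fork node V2 ∈ conditioning set.
{V2} contains no descendant of V3 and blocks every backdoor path.
{V2} is the unique smallest valid adjustment set.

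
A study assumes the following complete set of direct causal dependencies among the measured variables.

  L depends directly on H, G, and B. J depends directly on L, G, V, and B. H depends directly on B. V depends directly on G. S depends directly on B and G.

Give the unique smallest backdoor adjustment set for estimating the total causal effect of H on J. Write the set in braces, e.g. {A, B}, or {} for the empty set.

{B}

Variables eligible for adjustment (non-descendants of H, excluding H and J): {B, G, S, V}.
Backdoor paths from H to J:
  P1: H <- B -> S <- G -> V -> J
  P2: H <- B -> S <- G -> L -> J
  P3: H <- B -> S <- G -> J
  P4: H <- B -> L <- G -> V -> J
  P5: H <- B -> L <- G -> J
  P6: H <- B -> L -> J
  P7: H <- B -> J
The empty set is not sufficient: P6 (H <- B -> L -> J) has no collider blocking it and no conditioned non-collider, so it is open.
Try {B}:
  P1: blocked at fork node B ∈ conditioning set.
  P2: blocked at fork node B ∈ conditioning set.
  P3: blocked at fork node B ∈ conditioning set.
  P4: blocked at fork node B ∈ conditioning set.
  P5: blocked at fork node B ∈ conditioning set.
  P6: blocked at fork node B ∈ conditioning set.
  P7: blocked at fork node B ∈ conditioning set.
{B} contains no descendant of H and blocks every backdoor path.
No other singleton works — e.g. {G} leaves P6 open — so {B} is the unique smallest valid adjustment set.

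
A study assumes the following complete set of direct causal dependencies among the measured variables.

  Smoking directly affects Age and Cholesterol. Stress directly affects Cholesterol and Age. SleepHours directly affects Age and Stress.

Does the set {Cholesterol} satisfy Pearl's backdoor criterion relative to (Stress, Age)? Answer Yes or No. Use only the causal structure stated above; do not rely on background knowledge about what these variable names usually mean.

Backdoor paths from Stress to Age (paths whose first edge points into Stress):
  P1: Stress <- SleepHours -> Age
Condition 1 (no descendant of Stress in the set): FAILS — Cholesterol is a descendant of Stress.
Condition 2 (every backdoor path blocked by {Cholesterol}):
  P1: open — no interior node is in the conditioning set.
{Cholesterol} does not satisfy the backdoor criterion.

No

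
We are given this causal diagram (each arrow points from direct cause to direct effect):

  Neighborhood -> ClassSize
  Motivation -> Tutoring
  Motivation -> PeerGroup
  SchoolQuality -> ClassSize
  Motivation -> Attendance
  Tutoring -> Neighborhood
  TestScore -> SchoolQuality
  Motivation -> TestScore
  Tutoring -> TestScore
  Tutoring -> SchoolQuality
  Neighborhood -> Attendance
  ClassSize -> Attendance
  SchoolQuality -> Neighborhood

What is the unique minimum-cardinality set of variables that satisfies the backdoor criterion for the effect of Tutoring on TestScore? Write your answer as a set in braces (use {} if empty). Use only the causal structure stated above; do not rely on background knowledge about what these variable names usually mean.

{Motivation}

Variables eligible for adjustment (non-descendants of Tutoring, excluding Tutoring and TestScore): {Motivation, PeerGroup}.
Backdoor paths from Tutoring to TestScore:
  P1: Tutoring <- Motivation -> TestScore
  P2: Tutoring <- Motivation -> Attendance <- Neighborhood <- SchoolQuality <- TestScore
  P3: Tutoring <- Motivation -> Attendance <- Neighborhood -> ClassSize <- SchoolQuality <- TestScore
  P4: Tutoring <- Motivation -> Attendance <- ClassSize <- SchoolQuality <- TestScore
  P5: Tutoring <- Motivation -> Attendance <- ClassSize <- Neighborhood <- SchoolQuality <- TestScore
The empty set is not sufficient: P1 (Tutoring <- Motivation -> TestScore) has no collider blocking it and no conditioned non-collider, so it is open.
Try {Motivation}:
  P1: blocked at fork node Motivation ∈ conditioning set.
  P2: blocked at fork node Motivation ∈ conditioning set.
  P3: blocked at fork node Motivation ∈ conditioning set.
  P4: blocked at fork node Motivation ∈ conditioning set.
  P5: blocked at fork node Motivation ∈ conditioning set.
{Motivation} contains no descendant of Tutoring and blocks every backdoor path.
No other singleton works — e.g. {PeerGroup} leaves P1 open — so {Motivation} is the unique smallest valid adjustment set.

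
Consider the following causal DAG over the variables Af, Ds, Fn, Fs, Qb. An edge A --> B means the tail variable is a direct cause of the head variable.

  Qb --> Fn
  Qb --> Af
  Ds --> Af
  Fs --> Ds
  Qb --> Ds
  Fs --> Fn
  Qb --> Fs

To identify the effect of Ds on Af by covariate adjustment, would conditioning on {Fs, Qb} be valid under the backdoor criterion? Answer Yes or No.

Yes

Backdoor paths from Ds to Af (paths whose first edge points into Ds):
  P1: Ds <- Qb -> Af
  P2: Ds <- Fs <- Qb -> Af
  P3: Ds <- Fs -> Fn <- Qb -> Af
Condition 1 (no descendant of Ds in the set): holds — descendants of Ds are {Af}; none are in {Fs, Qb}.
Condition 2 (every backdoor path blocked by {Fs, Qb}):
  P1: blocked at fork node Qb ∈ conditioning set.
  P2: blocked at chain node Fs ∈ conditioning set.
  P3: blocked at fork node Fs ∈ conditioning set.
{Fs, Qb} satisfies the backdoor criterion.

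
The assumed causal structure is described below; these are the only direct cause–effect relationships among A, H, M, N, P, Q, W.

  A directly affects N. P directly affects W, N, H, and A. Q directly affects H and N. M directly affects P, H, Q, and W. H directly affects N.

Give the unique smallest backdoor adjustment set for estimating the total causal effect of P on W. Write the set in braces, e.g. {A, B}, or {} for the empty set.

Variables eligible for adjustment (non-descendants of P, excluding P and W): {M, Q}.
Backdoor paths from P to W:
  P1: P <- M -> W
The empty set is not sufficient: P1 (P <- M -> W) has no collider blocking it and no conditioned non-collider, so it is open.
Try {M}:
  P1: blocked at fork node M ∈ conditioning set.
{M} contains no descendant of P and blocks every backdoor path.
No other singleton works — e.g. {Q} leaves P1 open — so {M} is the unique smallest valid adjustment set.

{M}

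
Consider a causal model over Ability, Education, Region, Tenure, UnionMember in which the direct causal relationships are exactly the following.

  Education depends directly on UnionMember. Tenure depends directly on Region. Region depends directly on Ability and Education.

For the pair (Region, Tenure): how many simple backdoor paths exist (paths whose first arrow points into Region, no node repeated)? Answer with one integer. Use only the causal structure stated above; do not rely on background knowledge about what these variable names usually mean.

0

A backdoor path from Region to Tenure is any simple undirected path whose first edge points into Region (i.e. leaves Region via a parent).
Parents of Region: {Ability, Education}.
No simple path from any parent of Region reaches Tenure without revisiting Region, so there are no backdoor paths.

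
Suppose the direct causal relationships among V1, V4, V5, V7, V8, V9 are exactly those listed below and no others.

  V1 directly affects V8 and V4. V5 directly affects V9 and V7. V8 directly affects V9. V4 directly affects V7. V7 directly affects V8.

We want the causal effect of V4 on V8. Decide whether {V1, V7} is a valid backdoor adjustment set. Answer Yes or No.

Backdoor paths from V4 to V8 (paths whose first edge points into V4):
  P1: V4 <- V1 -> V8
Condition 1 (no descendant of V4 in the set): FAILS — V7 is a descendant of V4.
Condition 2 (every backdoor path blocked by {V1, V7}):
  P1: blocked at fork node V1 ∈ conditioning set.
{V1, V7} does not satisfy the backdoor criterion.

No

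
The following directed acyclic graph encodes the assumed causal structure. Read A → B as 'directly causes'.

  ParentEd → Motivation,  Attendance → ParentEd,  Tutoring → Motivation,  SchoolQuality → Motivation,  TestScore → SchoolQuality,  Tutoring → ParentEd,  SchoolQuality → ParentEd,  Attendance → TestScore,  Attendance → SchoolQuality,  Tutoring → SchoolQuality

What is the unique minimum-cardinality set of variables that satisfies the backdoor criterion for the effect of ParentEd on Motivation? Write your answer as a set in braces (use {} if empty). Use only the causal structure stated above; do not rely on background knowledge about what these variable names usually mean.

{SchoolQuality, Tutoring}

Variables eligible for adjustment (non-descendants of ParentEd, excluding ParentEd and Motivation): {Attendance, SchoolQuality, TestScore, Tutoring}.
Backdoor paths from ParentEd to Motivation:
  P1: ParentEd <- Attendance -> TestScore -> SchoolQuality <- Tutoring -> Motivation
  P2: ParentEd <- Attendance -> TestScore -> SchoolQuality -> Motivation
  P3: ParentEd <- Attendance -> SchoolQuality <- Tutoring -> Motivation
  P4: ParentEd <- Attendance -> SchoolQuality -> Motivation
  P5: ParentEd <- Tutoring -> SchoolQuality -> Motivation
  P6: ParentEd <- Tutoring -> Motivation
  P7: ParentEd <- SchoolQuality <- Tutoring -> Motivation
  P8: ParentEd <- SchoolQuality -> Motivation
The empty set is not sufficient: P2 (ParentEd <- Attendance -> TestScore -> SchoolQuality -> Motivation) has no collider blocking it and no conditioned non-collider, so it is open.
Try {SchoolQuality, Tutoring}:
  P1: blocked at fork node Tutoring ∈ conditioning set.
  P2: blocked at chain node SchoolQuality ∈ conditioning set.
  P3: blocked at fork node Tutoring ∈ conditioning set.
  P4: blocked at chain node SchoolQuality ∈ conditioning set.
  P5: blocked at fork node Tutoring ∈ conditioning set.
  P6: blocked at fork node Tutoring ∈ conditioning set.
  P7: blocked at chain node SchoolQuality ∈ conditioning set.
  P8: blocked at fork node SchoolQuality ∈ conditioning set.
{SchoolQuality, Tutoring} contains no descendant of ParentEd and blocks every backdoor path.
Every element of {SchoolQuality, Tutoring} is needed (dropping SchoolQuality leaves P2 open; dropping Tutoring leaves P1 open), so no proper subset is valid.
Among all size-2 subsets of the eligible variables, only {SchoolQuality, Tutoring} blocks every backdoor path, so it is the unique smallest valid adjustment set.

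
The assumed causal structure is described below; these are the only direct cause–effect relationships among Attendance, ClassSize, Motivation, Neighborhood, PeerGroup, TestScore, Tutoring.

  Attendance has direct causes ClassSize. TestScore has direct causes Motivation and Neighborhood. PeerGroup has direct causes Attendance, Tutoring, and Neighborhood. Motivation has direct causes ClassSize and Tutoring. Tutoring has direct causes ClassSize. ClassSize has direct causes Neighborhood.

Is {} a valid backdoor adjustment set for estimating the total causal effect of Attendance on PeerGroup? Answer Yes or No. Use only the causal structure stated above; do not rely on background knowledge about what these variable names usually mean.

Backdoor paths from Attendance to PeerGroup (paths whose first edge points into Attendance):
  P1: Attendance <- ClassSize <- Neighborhood -> TestScore <- Motivation <- Tutoring -> PeerGroup
  P2: Attendance <- ClassSize <- Neighborhood -> PeerGroup
  P3: Attendance <- ClassSize -> Tutoring -> Motivation -> TestScore <- Neighborhood -> PeerGroup
  P4: Attendance <- ClassSize -> Tutoring -> PeerGroup
  P5: Attendance <- ClassSize -> Motivation <- Tutoring -> PeerGroup
  P6: Attendance <- ClassSize -> Motivation -> TestScore <- Neighborhood -> PeerGroup
Condition 1 (no descendant of Attendance in the set): holds — descendants of Attendance are {PeerGroup}; none are in {}.
Condition 2 (every backdoor path blocked by {}):
  P1: blocked at collider TestScore (neither it nor any descendant is in the conditioning set).
  P2: open — no interior node is in the conditioning set.
  P3: blocked at collider TestScore (neither it nor any descendant is in the conditioning set).
  P4: open — no interior node is in the conditioning set.
  P5: blocked at collider Motivation (neither it nor any descendant is in the conditioning set).
  P6: blocked at collider TestScore (neither it nor any descendant is in the conditioning set).
{} does not satisfy the backdoor criterion.

No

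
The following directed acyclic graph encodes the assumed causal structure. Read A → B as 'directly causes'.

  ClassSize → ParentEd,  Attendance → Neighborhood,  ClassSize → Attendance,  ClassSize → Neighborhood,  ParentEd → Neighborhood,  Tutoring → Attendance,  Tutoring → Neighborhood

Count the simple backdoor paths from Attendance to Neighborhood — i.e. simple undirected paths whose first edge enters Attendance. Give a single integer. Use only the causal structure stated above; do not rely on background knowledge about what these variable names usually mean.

A backdoor path from Attendance to Neighborhood is any simple undirected path whose first edge points into Attendance (i.e. leaves Attendance via a parent).
Parents of Attendance: {ClassSize, Tutoring}.
Enumerating:
  P1: Attendance <- Tutoring -> Neighborhood
  P2: Attendance <- ClassSize -> ParentEd -> Neighborhood
  P3: Attendance <- ClassSize -> Neighborhood
That exhausts the simple backdoor paths. Count: 3.

3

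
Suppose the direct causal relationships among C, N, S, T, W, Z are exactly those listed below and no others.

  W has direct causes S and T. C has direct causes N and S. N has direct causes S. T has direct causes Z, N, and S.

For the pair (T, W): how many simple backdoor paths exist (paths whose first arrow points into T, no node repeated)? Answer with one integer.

3

A backdoor path from T to W is any simple undirected path whose first edge points into T (i.e. leaves T via a parent).
Parents of T: {N, S, Z}.
Enumerating:
  P1: T <- S -> W
  P2: T <- N <- S -> W
  P3: T <- N -> C <- S -> W
That exhausts the simple backdoor paths. Count: 3.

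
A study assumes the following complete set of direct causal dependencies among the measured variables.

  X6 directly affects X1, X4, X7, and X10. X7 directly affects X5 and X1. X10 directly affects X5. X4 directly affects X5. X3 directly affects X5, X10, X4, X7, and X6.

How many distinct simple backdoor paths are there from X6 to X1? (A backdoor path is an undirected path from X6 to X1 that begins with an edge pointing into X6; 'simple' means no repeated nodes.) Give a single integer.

A backdoor path from X6 to X1 is any simple undirected path whose first edge points into X6 (i.e. leaves X6 via a parent).
Parents of X6: {X3}.
Enumerating:
  P1: X6 <- X3 -> X7 -> X1
  P2: X6 <- X3 -> X10 -> X5 <- X7 -> X1
  P3: X6 <- X3 -> X4 -> X5 <- X7 -> X1
  P4: X6 <- X3 -> X5 <- X7 -> X1
That exhausts the simple backdoor paths. Count: 4.

4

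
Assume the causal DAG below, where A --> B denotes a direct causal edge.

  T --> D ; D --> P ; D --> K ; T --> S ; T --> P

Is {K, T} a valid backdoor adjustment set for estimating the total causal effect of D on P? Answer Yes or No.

No

Backdoor paths from D to P (paths whose first edge points into D):
  P1: D <- T -> P
Condition 1 (no descendant of D in the set): FAILS — K is a descendant of D.
Condition 2 (every backdoor path blocked by {K, T}):
  P1: blocked at fork node T ∈ conditioning set.
{K, T} does not satisfy the backdoor criterion.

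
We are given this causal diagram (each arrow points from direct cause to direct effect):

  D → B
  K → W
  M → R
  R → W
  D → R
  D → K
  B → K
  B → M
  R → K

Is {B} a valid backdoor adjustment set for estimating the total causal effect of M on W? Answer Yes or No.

Backdoor paths from M to W (paths whose first edge points into M):
  P1: M <- B <- D -> R -> K -> W
  P2: M <- B <- D -> R -> W
  P3: M <- B <- D -> K <- R -> W
  P4: M <- B <- D -> K -> W
  P5: M <- B -> K <- D -> R -> W
  P6: M <- B -> K <- R -> W
  P7: M <- B -> K -> W
Condition 1 (no descendant of M in the set): holds — descendants of M are {K, R, W}; none are in {B}.
Condition 2 (every backdoor path blocked by {B}):
  P1: blocked at chain node B ∈ conditioning set.
  P2: blocked at chain node B ∈ conditioning set.
  P3: blocked at chain node B ∈ conditioning set.
  P4: blocked at chain node B ∈ conditioning set.
  P5: blocked at fork node B ∈ conditioning set.
  P6: blocked at fork node B ∈ conditioning set.
  P7: blocked at fork node B ∈ conditioning set.
{B} satisfies the backdoor criterion.

Yes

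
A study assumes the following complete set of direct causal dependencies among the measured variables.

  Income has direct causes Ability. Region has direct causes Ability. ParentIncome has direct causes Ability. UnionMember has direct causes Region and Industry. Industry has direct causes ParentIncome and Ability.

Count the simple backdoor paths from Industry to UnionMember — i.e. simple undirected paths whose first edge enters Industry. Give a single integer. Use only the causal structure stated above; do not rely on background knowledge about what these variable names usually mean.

2

A backdoor path from Industry to UnionMember is any simple undirected path whose first edge points into Industry (i.e. leaves Industry via a parent).
Parents of Industry: {Ability, ParentIncome}.
Enumerating:
  P1: Industry <- Ability -> Region -> UnionMember
  P2: Industry <- ParentIncome <- Ability -> Region -> UnionMember
That exhausts the simple backdoor paths. Count: 2.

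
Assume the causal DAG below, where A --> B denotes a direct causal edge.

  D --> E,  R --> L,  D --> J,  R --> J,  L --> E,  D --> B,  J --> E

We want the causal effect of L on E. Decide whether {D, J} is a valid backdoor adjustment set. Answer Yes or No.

Backdoor paths from L to E (paths whose first edge points into L):
  P1: L <- R -> J <- D -> E
  P2: L <- R -> J -> E
Condition 1 (no descendant of L in the set): holds — descendants of L are {E}; none are in {D, J}.
Condition 2 (every backdoor path blocked by {D, J}):
  P1: blocked at fork node D ∈ conditioning set.
  P2: blocked at chain node J ∈ conditioning set.
{D, J} satisfies the backdoor criterion.

Yes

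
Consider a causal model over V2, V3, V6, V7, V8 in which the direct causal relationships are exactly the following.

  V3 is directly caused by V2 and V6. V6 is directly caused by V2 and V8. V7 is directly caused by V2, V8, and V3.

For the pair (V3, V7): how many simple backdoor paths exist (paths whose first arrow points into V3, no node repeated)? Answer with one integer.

4

A backdoor path from V3 to V7 is any simple undirected path whose first edge points into V3 (i.e. leaves V3 via a parent).
Parents of V3: {V2, V6}.
Enumerating:
  P1: V3 <- V2 -> V6 <- V8 -> V7
  P2: V3 <- V2 -> V7
  P3: V3 <- V6 <- V2 -> V7
  P4: V3 <- V6 <- V8 -> V7
That exhausts the simple backdoor paths. Count: 4.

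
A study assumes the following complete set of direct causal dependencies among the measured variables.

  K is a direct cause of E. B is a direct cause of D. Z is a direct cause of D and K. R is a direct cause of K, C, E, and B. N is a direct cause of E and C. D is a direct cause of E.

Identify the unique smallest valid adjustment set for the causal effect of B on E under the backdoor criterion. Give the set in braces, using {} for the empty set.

Variables eligible for adjustment (non-descendants of B, excluding B and E): {C, K, N, R, Z}.
Backdoor paths from B to E:
  P1: B <- R -> K <- Z -> D -> E
  P2: B <- R -> K -> E
  P3: B <- R -> E
  P4: B <- R -> C <- N -> E
The empty set is not sufficient: P2 (B <- R -> K -> E) has no collider blocking it and no conditioned non-collider, so it is open.
Try {R}:
  P1: blocked at fork node R ∈ conditioning set.
  P2: blocked at fork node R ∈ conditioning set.
  P3: blocked at fork node R ∈ conditioning set.
  P4: blocked at fork node R ∈ conditioning set.
{R} contains no descendant of B and blocks every backdoor path.
No other singleton works — e.g. {N} leaves P2 open — so {R} is the unique smallest valid adjustment set.

{R}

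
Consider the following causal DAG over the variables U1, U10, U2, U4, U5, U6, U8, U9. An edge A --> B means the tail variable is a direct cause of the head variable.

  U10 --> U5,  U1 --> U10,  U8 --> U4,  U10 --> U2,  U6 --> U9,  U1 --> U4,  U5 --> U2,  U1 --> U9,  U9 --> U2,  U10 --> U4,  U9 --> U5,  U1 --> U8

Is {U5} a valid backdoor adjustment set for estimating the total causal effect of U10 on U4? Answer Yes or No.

Backdoor paths from U10 to U4 (paths whose first edge points into U10):
  P1: U10 <- U1 -> U8 -> U4
  P2: U10 <- U1 -> U4
Condition 1 (no descendant of U10 in the set): FAILS — U5 is a descendant of U10.
Condition 2 (every backdoor path blocked by {U5}):
  P1: open — no interior node is in the conditioning set.
  P2: open — no interior node is in the conditioning set.
{U5} does not satisfy the backdoor criterion.

No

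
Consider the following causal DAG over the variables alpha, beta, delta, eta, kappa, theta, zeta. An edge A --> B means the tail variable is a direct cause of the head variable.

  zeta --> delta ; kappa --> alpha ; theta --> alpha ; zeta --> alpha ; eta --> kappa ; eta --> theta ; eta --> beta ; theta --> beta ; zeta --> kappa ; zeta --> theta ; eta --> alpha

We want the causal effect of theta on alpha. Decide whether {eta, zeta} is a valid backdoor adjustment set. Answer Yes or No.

Backdoor paths from theta to alpha (paths whose first edge points into theta):
  P1: theta <- zeta -> kappa <- eta -> alpha
  P2: theta <- zeta -> kappa -> alpha
  P3: theta <- zeta -> alpha
  P4: theta <- eta -> kappa <- zeta -> alpha
  P5: theta <- eta -> kappa -> alpha
  P6: theta <- eta -> alpha
Condition 1 (no descendant of theta in the set): holds — descendants of theta are {alpha, beta}; none are in {eta, zeta}.
Condition 2 (every backdoor path blocked by {eta, zeta}):
  P1: blocked at fork node zeta ∈ conditioning set.
  P2: blocked at fork node zeta ∈ conditioning set.
  P3: blocked at fork node zeta ∈ conditioning set.
  P4: blocked at fork node eta ∈ conditioning set.
  P5: blocked at fork node eta ∈ conditioning set.
  P6: blocked at fork node eta ∈ conditioning set.
{eta, zeta} satisfies the backdoor criterion.

Yes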